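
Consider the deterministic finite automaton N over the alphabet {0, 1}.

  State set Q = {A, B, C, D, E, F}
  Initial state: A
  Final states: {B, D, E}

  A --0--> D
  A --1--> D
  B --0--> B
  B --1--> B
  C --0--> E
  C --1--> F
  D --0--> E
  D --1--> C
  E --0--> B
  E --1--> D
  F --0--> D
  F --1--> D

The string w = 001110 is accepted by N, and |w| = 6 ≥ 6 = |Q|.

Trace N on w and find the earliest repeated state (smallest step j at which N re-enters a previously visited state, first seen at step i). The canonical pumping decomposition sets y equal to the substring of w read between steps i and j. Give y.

01

State sequence: A -0-> D -0-> E -1-> D -1-> C -1-> F -0-> D
First repeat at step 3: D was already visited.

So i = 1, j = 3, giving x = w[0:1] = 0, y = w[1:3] = 01, z = w[3:6] = 110.
Check: |xy| = 3 ≤ 6 and |y| = 2 ≥ 1. Reading y takes N from D back to D, so every xyⁱz is accepted.
With |Q| = 6, pigeonhole forces a state repeat no later than step 6; the substring read between the first and second visits to that state can be pumped.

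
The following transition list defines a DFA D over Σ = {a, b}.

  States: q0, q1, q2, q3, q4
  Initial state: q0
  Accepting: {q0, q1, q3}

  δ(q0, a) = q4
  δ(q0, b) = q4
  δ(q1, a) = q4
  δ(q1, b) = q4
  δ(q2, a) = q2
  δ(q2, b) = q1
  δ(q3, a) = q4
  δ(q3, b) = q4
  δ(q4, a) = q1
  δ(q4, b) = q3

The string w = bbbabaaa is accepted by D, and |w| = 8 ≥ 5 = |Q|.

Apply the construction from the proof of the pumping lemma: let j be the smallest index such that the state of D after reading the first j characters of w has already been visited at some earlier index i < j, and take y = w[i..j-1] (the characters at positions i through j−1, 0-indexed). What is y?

State sequence: q0 -b-> q4 -b-> q3 -b-> q4 -a-> q1 -b-> q4 -a-> q1 -a-> q4 -a-> q1
First repeat at step 3: q4 was already visited.

So i = 1, j = 3, giving x = w[0:1] = b, y = w[1:3] = bb, z = w[3:8] = abaaa.
Check: |xy| = 3 ≤ 5 and |y| = 2 ≥ 1. Reading y takes D from q4 back to q4, so every xyⁱz is accepted.

bb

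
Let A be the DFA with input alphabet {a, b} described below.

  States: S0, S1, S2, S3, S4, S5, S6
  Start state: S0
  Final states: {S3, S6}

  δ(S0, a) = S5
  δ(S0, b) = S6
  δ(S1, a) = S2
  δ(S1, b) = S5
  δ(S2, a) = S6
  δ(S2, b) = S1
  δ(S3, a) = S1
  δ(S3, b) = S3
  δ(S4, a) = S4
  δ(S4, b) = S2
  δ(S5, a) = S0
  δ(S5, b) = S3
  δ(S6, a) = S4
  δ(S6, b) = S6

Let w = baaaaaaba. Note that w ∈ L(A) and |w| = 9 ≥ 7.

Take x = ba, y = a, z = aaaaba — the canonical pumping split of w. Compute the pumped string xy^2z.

baaaaaaaba

xy^2z = ba·a·a·aaaaba = baaaaaaaba.
Reading y = a takes A from S4 back to S4, so after x·y·y the machine is still in S4, and z then leads to the accepting state S6. Hence baaaaaaaba ∈ L(A).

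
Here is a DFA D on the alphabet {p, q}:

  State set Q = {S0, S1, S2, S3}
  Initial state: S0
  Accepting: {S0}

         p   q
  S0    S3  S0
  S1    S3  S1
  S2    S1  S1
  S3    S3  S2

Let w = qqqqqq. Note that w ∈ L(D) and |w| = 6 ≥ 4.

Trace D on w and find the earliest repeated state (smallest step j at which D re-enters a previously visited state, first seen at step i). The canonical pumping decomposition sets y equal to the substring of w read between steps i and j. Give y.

Run of D on w = q q q q q q:
  step 0: S0  (start)
  step 1: S0  (read q: S0→S0)   ← first repeat (S0 seen earlier)
  step 2: S0  (read q: S0→S0)
  step 3: S0  (read q: S0→S0)
  step 4: S0  (read q: S0→S0)
  step 5: S0  (read q: S0→S0)
  step 6: S0  (read q: S0→S0)

So i = 0, j = 1, giving x = w[0:0] = ε, y = w[0:1] = q, z = w[1:6] = qqqqq.
Check: |xy| = 1 ≤ 4 and |y| = 1 ≥ 1. Reading y takes D from S0 back to S0, so every xyⁱz is accepted.
Pumping length from the standard proof: p = 4 (the number of states). The repeated state found above gives |xy| = j ≤ 4 and |y| = j − i ≥ 1.

q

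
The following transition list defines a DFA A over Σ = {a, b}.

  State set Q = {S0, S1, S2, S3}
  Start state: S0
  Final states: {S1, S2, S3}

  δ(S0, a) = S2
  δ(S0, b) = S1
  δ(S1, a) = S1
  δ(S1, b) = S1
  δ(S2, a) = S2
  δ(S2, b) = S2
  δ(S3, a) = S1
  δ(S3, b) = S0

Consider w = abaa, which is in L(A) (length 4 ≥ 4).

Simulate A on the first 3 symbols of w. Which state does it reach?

State sequence: S0 -a-> S2 -b-> S2 -a-> S2

After reading 3 characters, A is in state S2.

S2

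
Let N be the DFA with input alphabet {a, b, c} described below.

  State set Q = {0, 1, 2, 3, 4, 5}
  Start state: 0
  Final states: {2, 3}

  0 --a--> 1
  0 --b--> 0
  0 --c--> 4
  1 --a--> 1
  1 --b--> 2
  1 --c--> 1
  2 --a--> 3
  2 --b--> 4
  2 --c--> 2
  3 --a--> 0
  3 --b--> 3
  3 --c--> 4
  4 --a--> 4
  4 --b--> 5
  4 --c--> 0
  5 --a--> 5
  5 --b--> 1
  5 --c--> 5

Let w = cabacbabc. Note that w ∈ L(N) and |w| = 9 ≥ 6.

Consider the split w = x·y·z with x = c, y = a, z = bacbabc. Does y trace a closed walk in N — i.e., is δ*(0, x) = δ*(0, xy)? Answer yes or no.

Run of N on the first 2 characters of w = c a:
  step 0: 0  (start)
  step 1: 4  (read c: 0→4)
  step 2: 4  (read a: 4→4)

After x (step 1): 4. After xy (step 2): 4.
They match, so y = a drives N around a cycle from 4 back to itself; pumping y any number of times keeps N in 4 before reading z, and xyⁱz ∈ L(N) for every i ≥ 0.

yes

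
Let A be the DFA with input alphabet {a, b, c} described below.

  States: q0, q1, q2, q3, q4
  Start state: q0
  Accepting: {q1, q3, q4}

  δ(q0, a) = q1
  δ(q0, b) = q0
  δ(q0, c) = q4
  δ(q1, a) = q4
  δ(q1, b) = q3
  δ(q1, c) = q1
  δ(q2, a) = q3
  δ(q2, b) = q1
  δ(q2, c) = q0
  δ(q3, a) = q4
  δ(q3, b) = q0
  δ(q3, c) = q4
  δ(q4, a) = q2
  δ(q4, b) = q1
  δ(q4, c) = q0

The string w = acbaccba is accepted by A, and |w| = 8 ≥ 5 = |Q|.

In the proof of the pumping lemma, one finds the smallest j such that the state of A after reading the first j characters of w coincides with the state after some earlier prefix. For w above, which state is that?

q1

State sequence: q0 -a-> q1 -c-> q1 -b-> q3 -a-> q4 -c-> q0 -c-> q4 -b-> q1 -a-> q4
First repeat at step 2: q1 was already visited.

The earliest repeat is at step j = 2: A is in q1, which it already visited at step i = 1.
Since A has 5 states, any run of length ≥ 5 visits 5+1 states, so by pigeonhole some state repeats within the first 5 steps — that repeat gives the pumpable loop.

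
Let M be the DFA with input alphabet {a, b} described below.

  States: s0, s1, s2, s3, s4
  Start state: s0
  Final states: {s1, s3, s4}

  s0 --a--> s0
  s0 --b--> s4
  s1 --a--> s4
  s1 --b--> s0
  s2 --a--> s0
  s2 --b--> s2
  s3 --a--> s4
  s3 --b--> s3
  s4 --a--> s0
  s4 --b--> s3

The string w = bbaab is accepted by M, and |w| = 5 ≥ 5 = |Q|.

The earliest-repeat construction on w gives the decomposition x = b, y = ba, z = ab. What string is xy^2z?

xy^2z = b·ba·ba·ab = bbabaab.
Reading y = ba takes M from s4 back to s4, so after x·y·y the machine is still in s4, and z then leads to the accepting state s4. Hence bbabaab ∈ L(M).

bbabaab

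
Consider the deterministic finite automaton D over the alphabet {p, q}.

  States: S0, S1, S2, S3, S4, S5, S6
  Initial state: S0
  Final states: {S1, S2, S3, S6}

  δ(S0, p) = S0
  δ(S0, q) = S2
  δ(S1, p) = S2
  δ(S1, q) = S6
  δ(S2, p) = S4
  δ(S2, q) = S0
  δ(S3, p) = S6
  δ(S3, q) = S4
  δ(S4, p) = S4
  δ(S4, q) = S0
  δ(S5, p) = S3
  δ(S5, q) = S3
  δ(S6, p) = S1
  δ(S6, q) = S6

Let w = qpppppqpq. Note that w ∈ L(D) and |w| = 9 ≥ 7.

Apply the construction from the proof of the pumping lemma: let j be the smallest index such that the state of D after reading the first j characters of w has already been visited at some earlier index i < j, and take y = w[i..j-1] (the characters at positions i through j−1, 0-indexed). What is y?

p

State sequence: S0 -q-> S2 -p-> S4 -p-> S4 -p-> S4 -p-> S4 -p-> S4 -q-> S0 -p-> S0 -q-> S2
First repeat at step 3: S4 was already visited.

So i = 2, j = 3, giving x = w[0:2] = qp, y = w[2:3] = p, z = w[3:9] = pppqpq.
Check: |xy| = 3 ≤ 7 and |y| = 1 ≥ 1. Reading y takes D from S4 back to S4, so every xyⁱz is accepted.
With |Q| = 7, pigeonhole forces a state repeat no later than step 7; the substring read between the first and second visits to that state can be pumped.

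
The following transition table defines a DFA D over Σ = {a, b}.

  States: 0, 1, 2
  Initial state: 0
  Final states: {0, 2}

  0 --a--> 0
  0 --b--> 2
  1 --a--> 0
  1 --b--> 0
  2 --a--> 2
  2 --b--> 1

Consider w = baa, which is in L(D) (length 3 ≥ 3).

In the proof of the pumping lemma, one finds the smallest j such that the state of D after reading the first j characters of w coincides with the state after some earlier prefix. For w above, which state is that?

Run of D on w = b a a:
  step 0: 0  (start)
  step 1: 2  (read b: 0→2)
  step 2: 2  (read a: 2→2)   ← first repeat (2 seen earlier)
  step 3: 2  (read a: 2→2)

The earliest repeat is at step j = 2: D is in 2, which it already visited at step i = 1.
The DFA has 3 states, so the proof of the pumping lemma guarantees a repeated state among the first 3+1 visited; the segment between the two visits is the pumpable y.

2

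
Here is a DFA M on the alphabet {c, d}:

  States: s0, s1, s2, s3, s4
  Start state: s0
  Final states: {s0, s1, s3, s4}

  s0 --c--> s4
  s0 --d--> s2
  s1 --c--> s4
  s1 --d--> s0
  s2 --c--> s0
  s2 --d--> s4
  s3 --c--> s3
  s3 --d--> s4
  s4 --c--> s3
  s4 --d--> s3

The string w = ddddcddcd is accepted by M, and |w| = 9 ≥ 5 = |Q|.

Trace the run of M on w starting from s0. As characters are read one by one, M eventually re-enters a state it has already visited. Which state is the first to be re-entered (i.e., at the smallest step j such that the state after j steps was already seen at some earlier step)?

Run of M on w = d d d d c d d c d:
  step 0: s0  (start)
  step 1: s2  (read d: s0→s2)
  step 2: s4  (read d: s2→s4)
  step 3: s3  (read d: s4→s3)
  step 4: s4  (read d: s3→s4)   ← first repeat (s4 seen earlier)
  step 5: s3  (read c: s4→s3)
  step 6: s4  (read d: s3→s4)
  step 7: s3  (read d: s4→s3)
  step 8: s3  (read c: s3→s3)
  step 9: s4  (read d: s3→s4)

The earliest repeat is at step j = 4: M is in s4, which it already visited at step i = 2.
Since M has 5 states, any run of length ≥ 5 visits 5+1 states, so by pigeonhole some state repeats within the first 5 steps — that repeat gives the pumpable loop.

s4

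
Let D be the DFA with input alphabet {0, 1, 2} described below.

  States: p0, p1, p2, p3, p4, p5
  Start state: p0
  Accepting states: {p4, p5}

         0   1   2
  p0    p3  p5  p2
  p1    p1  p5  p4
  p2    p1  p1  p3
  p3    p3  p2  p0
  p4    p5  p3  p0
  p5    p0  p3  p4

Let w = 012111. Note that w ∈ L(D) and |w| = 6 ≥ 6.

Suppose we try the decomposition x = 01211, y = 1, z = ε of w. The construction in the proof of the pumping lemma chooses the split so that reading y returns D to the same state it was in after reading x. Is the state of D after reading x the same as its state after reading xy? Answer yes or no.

Run of D on the first 6 characters of w = 0 1 2 1 1 1:
  step 0: p0  (start)
  step 1: p3  (read 0: p0→p3)
  step 2: p2  (read 1: p3→p2)
  step 3: p3  (read 2: p2→p3)
  step 4: p2  (read 1: p3→p2)
  step 5: p1  (read 1: p2→p1)
  step 6: p5  (read 1: p1→p5)

After x (step 5): p1. After xy (step 6): p5.
They differ (p1 ≠ p5), so y is not a cycle from the state after x; this split is not the one the pumping-lemma construction produces, and pumping y need not keep the string in L(D).

no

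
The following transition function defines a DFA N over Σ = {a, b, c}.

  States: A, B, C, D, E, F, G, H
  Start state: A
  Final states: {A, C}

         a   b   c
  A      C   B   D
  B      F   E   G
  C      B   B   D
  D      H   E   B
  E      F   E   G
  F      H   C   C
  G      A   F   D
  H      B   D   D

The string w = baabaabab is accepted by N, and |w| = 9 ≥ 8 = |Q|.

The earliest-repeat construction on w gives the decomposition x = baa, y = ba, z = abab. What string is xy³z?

baabababaabab

xy^3z = baa·ba·ba·ba·abab = baabababaabab.
Reading y = ba takes N from H back to H, so after x·y·y·y the machine is still in H, and z then leads to the accepting state C. Hence baabababaabab ∈ L(N).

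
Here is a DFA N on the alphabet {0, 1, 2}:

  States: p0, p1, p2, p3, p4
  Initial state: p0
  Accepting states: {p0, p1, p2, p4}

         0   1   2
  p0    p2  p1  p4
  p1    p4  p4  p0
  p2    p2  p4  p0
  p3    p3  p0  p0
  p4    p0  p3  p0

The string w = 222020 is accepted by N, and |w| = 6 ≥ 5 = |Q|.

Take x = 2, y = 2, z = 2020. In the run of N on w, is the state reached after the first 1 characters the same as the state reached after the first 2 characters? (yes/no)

no

Run of N on the first 2 characters of w = 2 2:
  step 0: p0  (start)
  step 1: p4  (read 2: p0→p4)
  step 2: p0  (read 2: p4→p0)

After x (step 1): p4. After xy (step 2): p0.
They differ (p4 ≠ p0), so y is not a cycle from the state after x; this split is not the one the pumping-lemma construction produces, and pumping y need not keep the string in L(N).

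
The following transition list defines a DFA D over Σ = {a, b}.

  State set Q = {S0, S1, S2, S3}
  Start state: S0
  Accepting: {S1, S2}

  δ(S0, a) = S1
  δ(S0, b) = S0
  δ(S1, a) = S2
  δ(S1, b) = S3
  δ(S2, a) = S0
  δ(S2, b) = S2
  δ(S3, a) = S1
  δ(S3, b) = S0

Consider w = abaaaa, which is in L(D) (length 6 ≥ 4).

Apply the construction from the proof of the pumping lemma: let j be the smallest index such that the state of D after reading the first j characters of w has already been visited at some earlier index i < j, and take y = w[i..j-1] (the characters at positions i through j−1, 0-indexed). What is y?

Run of D on w = a b a a a a:
  step 0: S0  (start)
  step 1: S1  (read a: S0→S1)
  step 2: S3  (read b: S1→S3)
  step 3: S1  (read a: S3→S1)   ← first repeat (S1 seen earlier)
  step 4: S2  (read a: S1→S2)
  step 5: S0  (read a: S2→S0)
  step 6: S1  (read a: S0→S1)

So i = 1, j = 3, giving x = w[0:1] = a, y = w[1:3] = ba, z = w[3:6] = aaa.
Check: |xy| = 3 ≤ 4 and |y| = 2 ≥ 1. Reading y takes D from S1 back to S1, so every xyⁱz is accepted.
Since D has 4 states, any run of length ≥ 4 visits 4+1 states, so by pigeonhole some state repeats within the first 4 steps — that repeat gives the pumpable loop.

ba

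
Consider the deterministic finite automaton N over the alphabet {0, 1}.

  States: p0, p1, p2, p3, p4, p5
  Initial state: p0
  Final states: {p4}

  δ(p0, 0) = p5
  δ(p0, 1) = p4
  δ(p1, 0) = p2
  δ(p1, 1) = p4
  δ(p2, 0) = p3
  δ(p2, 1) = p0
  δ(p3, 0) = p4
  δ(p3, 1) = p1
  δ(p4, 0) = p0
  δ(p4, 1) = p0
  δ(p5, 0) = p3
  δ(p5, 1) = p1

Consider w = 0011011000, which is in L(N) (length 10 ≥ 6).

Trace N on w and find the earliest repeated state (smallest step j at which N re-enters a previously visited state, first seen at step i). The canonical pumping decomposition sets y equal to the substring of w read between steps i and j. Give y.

00110

Run of N on w = 0 0 1 1 0 1 1 0 0 0:
  step 0: p0  (start)
  step 1: p5  (read 0: p0→p5)
  step 2: p3  (read 0: p5→p3)
  step 3: p1  (read 1: p3→p1)
  step 4: p4  (read 1: p1→p4)
  step 5: p0  (read 0: p4→p0)   ← first repeat (p0 seen earlier)
  step 6: p4  (read 1: p0→p4)
  step 7: p0  (read 1: p4→p0)
  step 8: p5  (read 0: p0→p5)
  step 9: p3  (read 0: p5→p3)
  step 10: p4  (read 0: p3→p4)

So i = 0, j = 5, giving x = w[0:0] = ε, y = w[0:5] = 00110, z = w[5:10] = 11000.
Check: |xy| = 5 ≤ 6 and |y| = 5 ≥ 1. Reading y takes N from p0 back to p0, so every xyⁱz is accepted.
The DFA has 6 states, so the proof of the pumping lemma guarantees a repeated state among the first 6+1 visited; the segment between the two visits is the pumpable y.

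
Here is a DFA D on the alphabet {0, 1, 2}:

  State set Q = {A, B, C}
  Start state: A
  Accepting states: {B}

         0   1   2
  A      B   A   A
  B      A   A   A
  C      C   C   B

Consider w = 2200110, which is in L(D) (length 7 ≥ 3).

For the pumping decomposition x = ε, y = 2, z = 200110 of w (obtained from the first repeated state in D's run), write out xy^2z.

xy^2z = ε·2·2·200110 = 22200110.
Reading y = 2 takes D from A back to A, so after x·y·y the machine is still in A, and z then leads to the accepting state B. Hence 22200110 ∈ L(D).

22200110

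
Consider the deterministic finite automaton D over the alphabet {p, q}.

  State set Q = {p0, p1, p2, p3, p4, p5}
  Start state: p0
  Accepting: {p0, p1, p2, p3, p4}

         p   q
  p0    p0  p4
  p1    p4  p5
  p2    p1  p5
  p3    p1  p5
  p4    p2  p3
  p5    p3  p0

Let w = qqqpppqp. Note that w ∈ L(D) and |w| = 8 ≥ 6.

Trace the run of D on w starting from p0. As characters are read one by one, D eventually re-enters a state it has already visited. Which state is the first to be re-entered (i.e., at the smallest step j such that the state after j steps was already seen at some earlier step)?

State sequence: p0 -q-> p4 -q-> p3 -q-> p5 -p-> p3 -p-> p1 -p-> p4 -q-> p3 -p-> p1
First repeat at step 4: p3 was already visited.

The earliest repeat is at step j = 4: D is in p3, which it already visited at step i = 2.
Since D has 6 states, any run of length ≥ 6 visits 6+1 states, so by pigeonhole some state repeats within the first 6 steps — that repeat gives the pumpable loop.

p3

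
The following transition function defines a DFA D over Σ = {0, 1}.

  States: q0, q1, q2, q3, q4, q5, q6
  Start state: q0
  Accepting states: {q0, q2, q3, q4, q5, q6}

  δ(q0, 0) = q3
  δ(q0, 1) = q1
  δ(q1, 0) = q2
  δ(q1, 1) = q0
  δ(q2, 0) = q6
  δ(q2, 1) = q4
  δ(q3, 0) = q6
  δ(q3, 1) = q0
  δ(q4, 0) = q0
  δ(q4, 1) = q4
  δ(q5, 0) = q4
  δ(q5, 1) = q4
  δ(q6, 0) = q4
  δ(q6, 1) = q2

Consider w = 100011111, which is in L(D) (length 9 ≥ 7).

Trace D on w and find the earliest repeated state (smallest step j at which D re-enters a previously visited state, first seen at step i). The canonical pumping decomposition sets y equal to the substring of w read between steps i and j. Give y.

1

Run of D on w = 1 0 0 0 1 1 1 1 1:
  step 0: q0  (start)
  step 1: q1  (read 1: q0→q1)
  step 2: q2  (read 0: q1→q2)
  step 3: q6  (read 0: q2→q6)
  step 4: q4  (read 0: q6→q4)
  step 5: q4  (read 1: q4→q4)   ← first repeat (q4 seen earlier)
  step 6: q4  (read 1: q4→q4)
  step 7: q4  (read 1: q4→q4)
  step 8: q4  (read 1: q4→q4)
  step 9: q4  (read 1: q4→q4)

So i = 4, j = 5, giving x = w[0:4] = 1000, y = w[4:5] = 1, z = w[5:9] = 1111.
Check: |xy| = 5 ≤ 7 and |y| = 1 ≥ 1. Reading y takes D from q4 back to q4, so every xyⁱz is accepted.
Since D has 7 states, any run of length ≥ 7 visits 7+1 states, so by pigeonhole some state repeats within the first 7 steps — that repeat gives the pumpable loop.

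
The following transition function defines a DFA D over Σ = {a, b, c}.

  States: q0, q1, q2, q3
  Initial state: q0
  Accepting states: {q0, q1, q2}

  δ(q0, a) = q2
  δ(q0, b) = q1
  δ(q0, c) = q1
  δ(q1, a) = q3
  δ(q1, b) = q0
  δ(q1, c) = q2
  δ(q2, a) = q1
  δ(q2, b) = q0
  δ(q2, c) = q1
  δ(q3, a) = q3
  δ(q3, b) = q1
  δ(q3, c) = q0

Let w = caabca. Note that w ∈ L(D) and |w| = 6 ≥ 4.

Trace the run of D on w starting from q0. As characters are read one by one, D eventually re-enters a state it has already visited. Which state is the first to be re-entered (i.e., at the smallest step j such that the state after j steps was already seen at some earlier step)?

q3

State sequence: q0 -c-> q1 -a-> q3 -a-> q3 -b-> q1 -c-> q2 -a-> q1
First repeat at step 3: q3 was already visited.

The earliest repeat is at step j = 3: D is in q3, which it already visited at step i = 2.
With |Q| = 4, pigeonhole forces a state repeat no later than step 4; the substring read between the first and second visits to that state can be pumped.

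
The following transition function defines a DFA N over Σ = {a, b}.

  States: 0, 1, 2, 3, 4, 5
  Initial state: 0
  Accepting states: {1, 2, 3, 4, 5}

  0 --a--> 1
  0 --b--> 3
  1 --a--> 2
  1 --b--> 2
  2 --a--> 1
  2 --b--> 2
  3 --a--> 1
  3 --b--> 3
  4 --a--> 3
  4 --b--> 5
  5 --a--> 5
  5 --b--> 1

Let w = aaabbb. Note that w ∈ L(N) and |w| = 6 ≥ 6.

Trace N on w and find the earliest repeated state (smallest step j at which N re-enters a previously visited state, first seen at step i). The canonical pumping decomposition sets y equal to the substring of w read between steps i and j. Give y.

aa

Run of N on w = a a a b b b:
  step 0: 0  (start)
  step 1: 1  (read a: 0→1)
  step 2: 2  (read a: 1→2)
  step 3: 1  (read a: 2→1)   ← first repeat (1 seen earlier)
  step 4: 2  (read b: 1→2)
  step 5: 2  (read b: 2→2)
  step 6: 2  (read b: 2→2)

So i = 1, j = 3, giving x = w[0:1] = a, y = w[1:3] = aa, z = w[3:6] = bbb.
Check: |xy| = 3 ≤ 6 and |y| = 2 ≥ 1. Reading y takes N from 1 back to 1, so every xyⁱz is accepted.
With |Q| = 6, pigeonhole forces a state repeat no later than step 6; the substring read between the first and second visits to that state can be pumped.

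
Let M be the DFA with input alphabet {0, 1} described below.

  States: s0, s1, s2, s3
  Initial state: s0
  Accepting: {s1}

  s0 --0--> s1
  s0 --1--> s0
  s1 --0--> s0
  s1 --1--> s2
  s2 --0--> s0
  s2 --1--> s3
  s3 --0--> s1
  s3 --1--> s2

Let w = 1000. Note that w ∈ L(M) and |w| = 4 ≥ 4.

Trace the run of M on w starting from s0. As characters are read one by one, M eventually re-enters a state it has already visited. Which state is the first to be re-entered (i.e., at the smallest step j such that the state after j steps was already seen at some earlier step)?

s0

Run of M on w = 1 0 0 0:
  step 0: s0  (start)
  step 1: s0  (read 1: s0→s0)   ← first repeat (s0 seen earlier)
  step 2: s1  (read 0: s0→s1)
  step 3: s0  (read 0: s1→s0)
  step 4: s1  (read 0: s0→s1)

The earliest repeat is at step j = 1: M is in s0, which it already visited at step i = 0.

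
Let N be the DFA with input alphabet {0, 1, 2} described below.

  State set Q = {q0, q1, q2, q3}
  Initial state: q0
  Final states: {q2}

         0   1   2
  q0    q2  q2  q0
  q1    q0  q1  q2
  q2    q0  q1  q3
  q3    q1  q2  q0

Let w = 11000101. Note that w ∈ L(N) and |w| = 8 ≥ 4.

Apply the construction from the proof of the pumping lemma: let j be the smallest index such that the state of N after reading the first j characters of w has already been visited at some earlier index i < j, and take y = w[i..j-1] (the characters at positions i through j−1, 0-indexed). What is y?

110

Run of N on w = 1 1 0 0 0 1 0 1:
  step 0: q0  (start)
  step 1: q2  (read 1: q0→q2)
  step 2: q1  (read 1: q2→q1)
  step 3: q0  (read 0: q1→q0)   ← first repeat (q0 seen earlier)
  step 4: q2  (read 0: q0→q2)
  step 5: q0  (read 0: q2→q0)
  step 6: q2  (read 1: q0→q2)
  step 7: q0  (read 0: q2→q0)
  step 8: q2  (read 1: q0→q2)

So i = 0, j = 3, giving x = w[0:0] = ε, y = w[0:3] = 110, z = w[3:8] = 00101.
Check: |xy| = 3 ≤ 4 and |y| = 3 ≥ 1. Reading y takes N from q0 back to q0, so every xyⁱz is accepted.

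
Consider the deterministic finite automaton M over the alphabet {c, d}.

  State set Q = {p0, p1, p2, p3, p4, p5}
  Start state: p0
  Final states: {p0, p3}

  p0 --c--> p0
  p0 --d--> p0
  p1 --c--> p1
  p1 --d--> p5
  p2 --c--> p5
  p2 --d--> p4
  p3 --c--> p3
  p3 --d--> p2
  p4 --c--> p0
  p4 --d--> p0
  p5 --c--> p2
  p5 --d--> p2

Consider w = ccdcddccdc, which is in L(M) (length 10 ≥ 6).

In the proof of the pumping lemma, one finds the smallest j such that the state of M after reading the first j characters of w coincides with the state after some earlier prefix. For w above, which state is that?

State sequence: p0 -c-> p0 -c-> p0 -d-> p0 -c-> p0 -d-> p0 -d-> p0 -c-> p0 -c-> p0 -d-> p0 -c-> p0
First repeat at step 1: p0 was already visited.

The earliest repeat is at step j = 1: M is in p0, which it already visited at step i = 0.
Since M has 6 states, any run of length ≥ 6 visits 6+1 states, so by pigeonhole some state repeats within the first 6 steps — that repeat gives the pumpable loop.

p0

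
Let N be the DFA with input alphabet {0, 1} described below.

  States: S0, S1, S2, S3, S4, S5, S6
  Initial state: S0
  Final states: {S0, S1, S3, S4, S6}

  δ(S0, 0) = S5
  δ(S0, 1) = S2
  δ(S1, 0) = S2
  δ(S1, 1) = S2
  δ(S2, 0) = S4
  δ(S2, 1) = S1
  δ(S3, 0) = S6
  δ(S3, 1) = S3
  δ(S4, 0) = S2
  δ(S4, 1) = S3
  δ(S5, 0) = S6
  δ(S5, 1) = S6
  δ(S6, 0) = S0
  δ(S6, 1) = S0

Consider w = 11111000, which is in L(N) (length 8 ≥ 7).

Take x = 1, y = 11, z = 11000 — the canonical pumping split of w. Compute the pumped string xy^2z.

1111111000

xy^2z = 1·11·11·11000 = 1111111000.
Reading y = 11 takes N from S2 back to S2, so after x·y·y the machine is still in S2, and z then leads to the accepting state S4. Hence 1111111000 ∈ L(N).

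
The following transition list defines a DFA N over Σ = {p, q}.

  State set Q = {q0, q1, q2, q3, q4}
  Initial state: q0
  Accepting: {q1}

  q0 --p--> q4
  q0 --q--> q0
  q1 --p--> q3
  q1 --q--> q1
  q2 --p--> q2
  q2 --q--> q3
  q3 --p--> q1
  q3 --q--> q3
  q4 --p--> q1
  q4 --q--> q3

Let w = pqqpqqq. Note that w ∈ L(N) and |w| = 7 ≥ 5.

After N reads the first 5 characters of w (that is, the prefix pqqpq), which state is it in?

q1

Run of N on the first 5 characters of w = p q q p q:
  step 0: q0  (start)
  step 1: q4  (read p: q0→q4)
  step 2: q3  (read q: q4→q3)
  step 3: q3  (read q: q3→q3)
  step 4: q1  (read p: q3→q1)
  step 5: q1  (read q: q1→q1)

After reading 5 characters, N is in state q1.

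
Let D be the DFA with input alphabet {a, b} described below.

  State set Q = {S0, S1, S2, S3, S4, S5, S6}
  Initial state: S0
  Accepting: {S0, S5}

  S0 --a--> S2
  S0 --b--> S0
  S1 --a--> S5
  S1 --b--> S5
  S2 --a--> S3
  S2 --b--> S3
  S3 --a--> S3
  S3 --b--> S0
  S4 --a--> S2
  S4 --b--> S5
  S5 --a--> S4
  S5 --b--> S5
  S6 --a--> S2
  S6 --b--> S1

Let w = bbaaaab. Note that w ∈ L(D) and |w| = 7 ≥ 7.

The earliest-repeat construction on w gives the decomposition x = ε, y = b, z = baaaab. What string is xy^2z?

xy^2z = ε·b·b·baaaab = bbbaaaab.
Reading y = b takes D from S0 back to S0, so after x·y·y the machine is still in S0, and z then leads to the accepting state S0. Hence bbbaaaab ∈ L(D).

bbbaaaab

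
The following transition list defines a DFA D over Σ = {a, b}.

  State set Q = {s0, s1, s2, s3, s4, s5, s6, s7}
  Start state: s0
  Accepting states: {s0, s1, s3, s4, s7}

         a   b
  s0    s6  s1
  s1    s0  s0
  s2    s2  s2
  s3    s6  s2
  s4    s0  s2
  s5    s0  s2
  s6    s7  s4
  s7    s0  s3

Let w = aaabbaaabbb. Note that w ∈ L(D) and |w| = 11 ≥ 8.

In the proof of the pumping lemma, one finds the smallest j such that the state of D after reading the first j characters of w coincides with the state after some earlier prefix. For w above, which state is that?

State sequence: s0 -a-> s6 -a-> s7 -a-> s0 -b-> s1 -b-> s0 -a-> s6 -a-> s7 -a-> s0 -b-> s1 -b-> s0 -b-> s1
First repeat at step 3: s0 was already visited.

The earliest repeat is at step j = 3: D is in s0, which it already visited at step i = 0.

s0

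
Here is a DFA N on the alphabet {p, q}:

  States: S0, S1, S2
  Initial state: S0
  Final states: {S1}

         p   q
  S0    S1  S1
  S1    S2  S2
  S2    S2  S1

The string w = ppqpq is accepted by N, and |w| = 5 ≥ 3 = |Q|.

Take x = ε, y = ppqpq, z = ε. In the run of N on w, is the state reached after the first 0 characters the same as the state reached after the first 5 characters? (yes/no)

no

Run of N on the first 5 characters of w = p p q p q:
  step 0: S0  (start)
  step 1: S1  (read p: S0→S1)
  step 2: S2  (read p: S1→S2)
  step 3: S1  (read q: S2→S1)
  step 4: S2  (read p: S1→S2)
  step 5: S1  (read q: S2→S1)

After x (step 0): S0. After xy (step 5): S1.
They differ (S0 ≠ S1), so y is not a cycle from the state after x; this split is not the one the pumping-lemma construction produces, and pumping y need not keep the string in L(N).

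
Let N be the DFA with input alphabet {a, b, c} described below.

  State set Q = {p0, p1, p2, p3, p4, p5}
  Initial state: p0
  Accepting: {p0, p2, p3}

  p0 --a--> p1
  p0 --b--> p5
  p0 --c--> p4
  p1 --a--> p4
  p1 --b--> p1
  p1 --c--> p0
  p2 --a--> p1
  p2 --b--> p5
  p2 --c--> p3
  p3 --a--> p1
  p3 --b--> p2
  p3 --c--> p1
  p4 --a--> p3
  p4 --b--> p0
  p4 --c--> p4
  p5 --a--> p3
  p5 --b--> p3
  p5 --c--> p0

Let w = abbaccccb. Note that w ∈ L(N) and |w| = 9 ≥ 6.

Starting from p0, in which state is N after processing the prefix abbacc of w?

Run of N on the first 6 characters of w = a b b a c c:
  step 0: p0  (start)
  step 1: p1  (read a: p0→p1)
  step 2: p1  (read b: p1→p1)
  step 3: p1  (read b: p1→p1)
  step 4: p4  (read a: p1→p4)
  step 5: p4  (read c: p4→p4)
  step 6: p4  (read c: p4→p4)

After reading 6 characters, N is in state p4.

p4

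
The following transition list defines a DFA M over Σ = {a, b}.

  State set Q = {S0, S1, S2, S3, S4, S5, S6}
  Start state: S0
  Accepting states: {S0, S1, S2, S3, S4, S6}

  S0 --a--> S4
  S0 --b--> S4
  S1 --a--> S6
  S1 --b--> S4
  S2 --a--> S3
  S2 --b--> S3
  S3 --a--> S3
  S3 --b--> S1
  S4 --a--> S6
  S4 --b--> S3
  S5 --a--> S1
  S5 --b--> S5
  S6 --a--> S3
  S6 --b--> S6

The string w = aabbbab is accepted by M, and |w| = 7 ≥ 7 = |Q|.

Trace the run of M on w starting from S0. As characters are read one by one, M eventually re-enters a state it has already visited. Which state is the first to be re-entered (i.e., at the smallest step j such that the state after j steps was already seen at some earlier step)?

State sequence: S0 -a-> S4 -a-> S6 -b-> S6 -b-> S6 -b-> S6 -a-> S3 -b-> S1
First repeat at step 3: S6 was already visited.

The earliest repeat is at step j = 3: M is in S6, which it already visited at step i = 2.
Pumping length from the standard proof: p = 7 (the number of states). The repeated state found above gives |xy| = j ≤ 7 and |y| = j − i ≥ 1.

S6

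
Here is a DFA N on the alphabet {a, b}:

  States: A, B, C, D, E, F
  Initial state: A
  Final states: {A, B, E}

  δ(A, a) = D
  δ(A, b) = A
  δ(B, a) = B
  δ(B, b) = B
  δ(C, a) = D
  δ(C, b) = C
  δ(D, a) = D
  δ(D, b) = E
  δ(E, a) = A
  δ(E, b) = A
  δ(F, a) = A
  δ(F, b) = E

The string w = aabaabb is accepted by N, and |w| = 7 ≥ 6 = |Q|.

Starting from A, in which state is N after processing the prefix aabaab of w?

Run of N on the first 6 characters of w = a a b a a b:
  step 0: A  (start)
  step 1: D  (read a: A→D)
  step 2: D  (read a: D→D)
  step 3: E  (read b: D→E)
  step 4: A  (read a: E→A)
  step 5: D  (read a: A→D)
  step 6: E  (read b: D→E)

After reading 6 characters, N is in state E.

E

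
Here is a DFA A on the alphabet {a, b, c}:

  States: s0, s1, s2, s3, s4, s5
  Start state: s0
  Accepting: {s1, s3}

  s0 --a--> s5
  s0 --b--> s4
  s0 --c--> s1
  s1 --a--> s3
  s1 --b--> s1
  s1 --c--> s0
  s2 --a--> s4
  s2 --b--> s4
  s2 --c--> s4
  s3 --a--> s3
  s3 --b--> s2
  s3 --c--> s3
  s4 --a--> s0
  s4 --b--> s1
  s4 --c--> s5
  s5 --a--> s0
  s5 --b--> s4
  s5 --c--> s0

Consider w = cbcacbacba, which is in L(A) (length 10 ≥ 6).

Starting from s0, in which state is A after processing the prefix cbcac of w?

s0

State sequence: s0 -c-> s1 -b-> s1 -c-> s0 -a-> s5 -c-> s0

After reading 5 characters, A is in state s0.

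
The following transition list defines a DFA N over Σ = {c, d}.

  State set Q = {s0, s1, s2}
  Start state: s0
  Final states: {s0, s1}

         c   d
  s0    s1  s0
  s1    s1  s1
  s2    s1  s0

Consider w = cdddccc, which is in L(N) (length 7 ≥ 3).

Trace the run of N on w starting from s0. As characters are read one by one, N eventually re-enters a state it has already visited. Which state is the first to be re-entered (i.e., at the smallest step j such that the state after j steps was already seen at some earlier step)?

Run of N on w = c d d d c c c:
  step 0: s0  (start)
  step 1: s1  (read c: s0→s1)
  step 2: s1  (read d: s1→s1)   ← first repeat (s1 seen earlier)
  step 3: s1  (read d: s1→s1)
  step 4: s1  (read d: s1→s1)
  step 5: s1  (read c: s1→s1)
  step 6: s1  (read c: s1→s1)
  step 7: s1  (read c: s1→s1)

The earliest repeat is at step j = 2: N is in s1, which it already visited at step i = 1.

s1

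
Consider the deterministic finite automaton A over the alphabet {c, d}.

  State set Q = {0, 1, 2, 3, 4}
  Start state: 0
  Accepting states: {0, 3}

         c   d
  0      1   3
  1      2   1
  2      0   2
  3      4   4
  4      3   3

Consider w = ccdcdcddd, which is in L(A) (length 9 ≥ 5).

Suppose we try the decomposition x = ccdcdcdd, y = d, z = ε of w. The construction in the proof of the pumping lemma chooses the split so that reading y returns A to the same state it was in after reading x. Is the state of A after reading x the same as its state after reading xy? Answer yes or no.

State sequence: 0 -c-> 1 -c-> 2 -d-> 2 -c-> 0 -d-> 3 -c-> 4 -d-> 3 -d-> 4 -d-> 3

After x (step 8): 4. After xy (step 9): 3.
They differ (4 ≠ 3), so y is not a cycle from the state after x; this split is not the one the pumping-lemma construction produces, and pumping y need not keep the string in L(A).

no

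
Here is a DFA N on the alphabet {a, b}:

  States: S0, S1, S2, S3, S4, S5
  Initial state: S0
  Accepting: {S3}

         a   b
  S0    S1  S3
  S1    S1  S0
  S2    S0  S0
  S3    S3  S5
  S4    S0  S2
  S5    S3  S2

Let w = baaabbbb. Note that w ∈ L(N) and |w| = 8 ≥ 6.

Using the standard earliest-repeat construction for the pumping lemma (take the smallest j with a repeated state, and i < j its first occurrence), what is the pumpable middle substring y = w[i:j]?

Run of N on w = b a a a b b b b:
  step 0: S0  (start)
  step 1: S3  (read b: S0→S3)
  step 2: S3  (read a: S3→S3)   ← first repeat (S3 seen earlier)
  step 3: S3  (read a: S3→S3)
  step 4: S3  (read a: S3→S3)
  step 5: S5  (read b: S3→S5)
  step 6: S2  (read b: S5→S2)
  step 7: S0  (read b: S2→S0)
  step 8: S3  (read b: S0→S3)

So i = 1, j = 2, giving x = w[0:1] = b, y = w[1:2] = a, z = w[2:8] = aabbbb.
Check: |xy| = 2 ≤ 6 and |y| = 1 ≥ 1. Reading y takes N from S3 back to S3, so every xyⁱz is accepted.

a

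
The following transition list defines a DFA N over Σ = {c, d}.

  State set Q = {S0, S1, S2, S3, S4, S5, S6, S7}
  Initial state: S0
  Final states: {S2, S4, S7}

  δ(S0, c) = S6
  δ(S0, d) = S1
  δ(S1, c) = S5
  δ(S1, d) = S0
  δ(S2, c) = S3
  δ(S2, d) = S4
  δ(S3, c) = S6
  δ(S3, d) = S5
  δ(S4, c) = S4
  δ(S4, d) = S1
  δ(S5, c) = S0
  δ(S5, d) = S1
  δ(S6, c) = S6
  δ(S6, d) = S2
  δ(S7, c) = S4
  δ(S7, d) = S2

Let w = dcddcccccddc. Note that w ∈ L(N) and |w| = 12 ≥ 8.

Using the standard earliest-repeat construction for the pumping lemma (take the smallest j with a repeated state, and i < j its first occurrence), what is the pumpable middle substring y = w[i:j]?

cd

Run of N on w = d c d d c c c c c d d c:
  step 0: S0  (start)
  step 1: S1  (read d: S0→S1)
  step 2: S5  (read c: S1→S5)
  step 3: S1  (read d: S5→S1)   ← first repeat (S1 seen earlier)
  step 4: S0  (read d: S1→S0)
  step 5: S6  (read c: S0→S6)
  step 6: S6  (read c: S6→S6)
  step 7: S6  (read c: S6→S6)
  step 8: S6  (read c: S6→S6)
  step 9: S6  (read c: S6→S6)
  step 10: S2  (read d: S6→S2)
  step 11: S4  (read d: S2→S4)
  step 12: S4  (read c: S4→S4)

So i = 1, j = 3, giving x = w[0:1] = d, y = w[1:3] = cd, z = w[3:12] = dcccccddc.
Check: |xy| = 3 ≤ 8 and |y| = 2 ≥ 1. Reading y takes N from S1 back to S1, so every xyⁱz is accepted.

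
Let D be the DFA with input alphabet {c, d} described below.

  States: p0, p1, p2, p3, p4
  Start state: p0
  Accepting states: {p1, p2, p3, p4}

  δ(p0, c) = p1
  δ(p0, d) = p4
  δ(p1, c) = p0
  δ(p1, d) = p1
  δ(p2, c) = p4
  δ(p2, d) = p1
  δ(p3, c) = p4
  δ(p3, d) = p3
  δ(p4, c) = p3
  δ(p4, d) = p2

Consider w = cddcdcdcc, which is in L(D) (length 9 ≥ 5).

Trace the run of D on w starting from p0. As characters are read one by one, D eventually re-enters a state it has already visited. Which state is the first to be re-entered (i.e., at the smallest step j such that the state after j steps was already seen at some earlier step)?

p1

Run of D on w = c d d c d c d c c:
  step 0: p0  (start)
  step 1: p1  (read c: p0→p1)
  step 2: p1  (read d: p1→p1)   ← first repeat (p1 seen earlier)
  step 3: p1  (read d: p1→p1)
  step 4: p0  (read c: p1→p0)
  step 5: p4  (read d: p0→p4)
  step 6: p3  (read c: p4→p3)
  step 7: p3  (read d: p3→p3)
  step 8: p4  (read c: p3→p4)
  step 9: p3  (read c: p4→p3)

The earliest repeat is at step j = 2: D is in p1, which it already visited at step i = 1.
Since D has 5 states, any run of length ≥ 5 visits 5+1 states, so by pigeonhole some state repeats within the first 5 steps — that repeat gives the pumpable loop.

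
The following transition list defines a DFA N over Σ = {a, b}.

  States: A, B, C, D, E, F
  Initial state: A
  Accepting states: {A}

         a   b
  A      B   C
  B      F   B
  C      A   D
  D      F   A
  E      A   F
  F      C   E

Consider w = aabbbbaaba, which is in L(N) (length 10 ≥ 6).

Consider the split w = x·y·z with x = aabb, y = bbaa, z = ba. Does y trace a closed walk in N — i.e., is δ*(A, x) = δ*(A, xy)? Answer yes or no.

State sequence: A -a-> B -a-> F -b-> E -b-> F -b-> E -b-> F -a-> C -a-> A

After x (step 4): F. After xy (step 8): A.
They differ (F ≠ A), so y is not a cycle from the state after x; this split is not the one the pumping-lemma construction produces, and pumping y need not keep the string in L(N).

no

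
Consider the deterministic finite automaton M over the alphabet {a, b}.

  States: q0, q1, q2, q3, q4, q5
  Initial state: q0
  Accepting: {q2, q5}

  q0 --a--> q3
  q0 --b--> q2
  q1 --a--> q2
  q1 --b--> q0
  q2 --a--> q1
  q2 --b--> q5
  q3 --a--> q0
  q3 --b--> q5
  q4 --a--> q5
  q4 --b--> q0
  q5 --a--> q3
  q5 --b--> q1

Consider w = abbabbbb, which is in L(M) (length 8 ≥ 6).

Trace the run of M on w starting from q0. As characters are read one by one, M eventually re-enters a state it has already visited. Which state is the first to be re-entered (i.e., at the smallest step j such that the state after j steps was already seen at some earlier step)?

Run of M on w = a b b a b b b b:
  step 0: q0  (start)
  step 1: q3  (read a: q0→q3)
  step 2: q5  (read b: q3→q5)
  step 3: q1  (read b: q5→q1)
  step 4: q2  (read a: q1→q2)
  step 5: q5  (read b: q2→q5)   ← first repeat (q5 seen earlier)
  step 6: q1  (read b: q5→q1)
  step 7: q0  (read b: q1→q0)
  step 8: q2  (read b: q0→q2)

The earliest repeat is at step j = 5: M is in q5, which it already visited at step i = 2.
Pumping length from the standard proof: p = 6 (the number of states). The repeated state found above gives |xy| = j ≤ 6 and |y| = j − i ≥ 1.

q5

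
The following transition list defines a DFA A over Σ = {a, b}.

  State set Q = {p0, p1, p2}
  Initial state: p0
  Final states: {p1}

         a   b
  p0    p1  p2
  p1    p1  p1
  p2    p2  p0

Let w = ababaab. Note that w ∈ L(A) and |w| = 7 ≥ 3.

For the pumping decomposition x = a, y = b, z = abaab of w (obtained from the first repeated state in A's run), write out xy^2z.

xy^2z = a·b·b·abaab = abbabaab.
Reading y = b takes A from p1 back to p1, so after x·y·y the machine is still in p1, and z then leads to the accepting state p1. Hence abbabaab ∈ L(A).

abbabaab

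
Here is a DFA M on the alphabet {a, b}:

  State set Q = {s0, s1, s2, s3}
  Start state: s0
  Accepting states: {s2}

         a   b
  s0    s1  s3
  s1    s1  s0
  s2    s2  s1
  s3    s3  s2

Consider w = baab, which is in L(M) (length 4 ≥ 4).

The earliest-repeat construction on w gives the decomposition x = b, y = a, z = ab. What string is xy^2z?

xy^2z = b·a·a·ab = baaab.
Reading y = a takes M from s3 back to s3, so after x·y·y the machine is still in s3, and z then leads to the accepting state s2. Hence baaab ∈ L(M).

baaab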